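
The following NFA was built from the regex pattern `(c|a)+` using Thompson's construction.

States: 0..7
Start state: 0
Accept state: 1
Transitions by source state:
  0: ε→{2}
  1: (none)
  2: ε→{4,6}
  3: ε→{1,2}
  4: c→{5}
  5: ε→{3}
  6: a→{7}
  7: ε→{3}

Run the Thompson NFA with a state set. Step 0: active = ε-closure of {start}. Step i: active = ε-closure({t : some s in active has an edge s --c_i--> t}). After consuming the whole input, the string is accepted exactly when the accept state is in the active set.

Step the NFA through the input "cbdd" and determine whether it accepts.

Answer: REJECT

Steps:
start: ε-closure({0}) = {0,2,4,6}
'c' @ 1: {1,2,3,4,5,6}  (accept∈set)
'b' @ 2: {}  — no active states
rest 'dd' ignored (set empty)
after full input: {}  (accept=1 not in)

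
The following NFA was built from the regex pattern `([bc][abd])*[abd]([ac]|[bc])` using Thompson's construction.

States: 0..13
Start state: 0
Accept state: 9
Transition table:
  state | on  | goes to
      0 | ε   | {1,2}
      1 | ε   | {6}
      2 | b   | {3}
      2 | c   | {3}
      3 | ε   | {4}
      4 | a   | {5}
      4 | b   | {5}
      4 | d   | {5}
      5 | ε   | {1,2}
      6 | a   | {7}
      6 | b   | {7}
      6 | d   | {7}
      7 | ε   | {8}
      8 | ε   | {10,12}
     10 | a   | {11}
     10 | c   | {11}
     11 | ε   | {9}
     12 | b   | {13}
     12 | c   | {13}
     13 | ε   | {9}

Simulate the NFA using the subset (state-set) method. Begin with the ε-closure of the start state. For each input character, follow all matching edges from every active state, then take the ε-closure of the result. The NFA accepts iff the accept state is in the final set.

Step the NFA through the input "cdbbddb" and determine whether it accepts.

S₀ = ε-closure({0}) = {0,1,2,6}
'c' @ 1: {3,4}
'd' @ 2: {1,2,5,6}
'b' @ 3: {3,4,7,8,10,12}
'b' @ 4: {1,2,5,6,9,13}  [accepting]
'd' @ 5: {7,8,10,12}
'd' @ 6: {}  — dead — no transitions
rest 'b' ignored (set empty)
end set {} — state 9 not in

Answer: REJECT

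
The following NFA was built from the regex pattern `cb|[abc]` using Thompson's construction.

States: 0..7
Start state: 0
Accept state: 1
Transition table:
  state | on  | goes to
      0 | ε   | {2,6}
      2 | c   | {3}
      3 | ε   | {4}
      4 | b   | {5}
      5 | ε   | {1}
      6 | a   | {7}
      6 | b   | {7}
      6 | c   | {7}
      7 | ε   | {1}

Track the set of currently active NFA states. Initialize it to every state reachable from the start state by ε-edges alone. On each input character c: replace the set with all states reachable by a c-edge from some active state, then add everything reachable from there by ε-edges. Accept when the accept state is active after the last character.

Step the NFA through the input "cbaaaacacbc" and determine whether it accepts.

start: ε-closure({0}) = {0,2,6}
'c' @ 1: {1,3,4,7}  [accepting]
'b' @ 2: {1,5}  [accepting]
'a' @ 3: {}  — state set empty
rest 'aaacacbc' ignored (set empty)
after full input: {}  (accept=1 not in)

Answer: REJECT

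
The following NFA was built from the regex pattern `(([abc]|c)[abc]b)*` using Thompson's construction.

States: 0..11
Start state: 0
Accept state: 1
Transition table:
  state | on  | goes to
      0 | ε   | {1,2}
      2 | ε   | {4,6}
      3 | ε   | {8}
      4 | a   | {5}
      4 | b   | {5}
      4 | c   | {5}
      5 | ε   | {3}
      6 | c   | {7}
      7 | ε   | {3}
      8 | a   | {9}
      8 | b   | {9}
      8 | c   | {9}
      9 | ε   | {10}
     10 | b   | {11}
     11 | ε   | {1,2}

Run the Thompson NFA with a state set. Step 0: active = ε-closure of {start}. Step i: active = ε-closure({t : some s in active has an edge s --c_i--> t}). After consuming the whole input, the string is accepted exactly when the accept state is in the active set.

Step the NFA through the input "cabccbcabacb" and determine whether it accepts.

Answer: ACCEPT

Steps:
S₀ = ε-closure({0}) = {0,1,2,4,6}
'c' @ 1: {3,5,7,8}
'a' @ 2: {9,10}
'b' @ 3: {1,2,4,6,11}  [accepting]
'c' @ 4: {3,5,7,8}
'c' @ 5: {9,10}
'b' @ 6: {1,2,4,6,11}  [accepting]
'c' @ 7: {3,5,7,8}
'a' @ 8: {9,10}
'b' @ 9: {1,2,4,6,11}  [accepting]
'a' @ 10: {3,5,8}
'c' @ 11: {9,10}
'b' @ 12: {1,2,4,6,11}  [accepting]
after full input: {1,2,4,6,11}  (accept=1 in)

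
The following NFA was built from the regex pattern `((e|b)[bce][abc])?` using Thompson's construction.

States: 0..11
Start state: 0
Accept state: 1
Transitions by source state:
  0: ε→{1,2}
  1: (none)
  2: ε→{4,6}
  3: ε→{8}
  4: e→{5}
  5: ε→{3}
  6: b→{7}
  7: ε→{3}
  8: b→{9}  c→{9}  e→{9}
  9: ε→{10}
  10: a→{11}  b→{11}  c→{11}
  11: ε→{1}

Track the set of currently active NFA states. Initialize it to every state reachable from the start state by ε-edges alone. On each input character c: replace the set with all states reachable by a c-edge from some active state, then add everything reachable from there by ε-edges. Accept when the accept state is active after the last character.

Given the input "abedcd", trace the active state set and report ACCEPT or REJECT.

initial (ε-close {0}): {0,1,2,4,6}
'a' @ 1: {}  — dead — no transitions
rest 'bedcd' ignored (set empty)
final: {}; accept 1 not in set

Answer: REJECT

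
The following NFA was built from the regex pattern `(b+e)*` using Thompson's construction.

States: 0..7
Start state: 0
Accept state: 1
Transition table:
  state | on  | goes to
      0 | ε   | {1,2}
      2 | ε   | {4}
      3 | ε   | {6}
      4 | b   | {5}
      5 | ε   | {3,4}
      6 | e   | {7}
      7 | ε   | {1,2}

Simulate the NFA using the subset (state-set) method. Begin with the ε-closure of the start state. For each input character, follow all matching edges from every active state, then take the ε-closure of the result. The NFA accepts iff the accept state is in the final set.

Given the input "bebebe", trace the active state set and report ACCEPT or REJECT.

initial (ε-close {0}): {0,1,2,4}
'b' @ 1: {3,4,5,6}
'e' @ 2: {1,2,4,7}  [accepting]
'b' @ 3: {3,4,5,6}
'e' @ 4: {1,2,4,7}  [accepting]
'b' @ 5: {3,4,5,6}
'e' @ 6: {1,2,4,7}  [accepting]
after full input: {1,2,4,7}  (accept=1 in)

Answer: ACCEPT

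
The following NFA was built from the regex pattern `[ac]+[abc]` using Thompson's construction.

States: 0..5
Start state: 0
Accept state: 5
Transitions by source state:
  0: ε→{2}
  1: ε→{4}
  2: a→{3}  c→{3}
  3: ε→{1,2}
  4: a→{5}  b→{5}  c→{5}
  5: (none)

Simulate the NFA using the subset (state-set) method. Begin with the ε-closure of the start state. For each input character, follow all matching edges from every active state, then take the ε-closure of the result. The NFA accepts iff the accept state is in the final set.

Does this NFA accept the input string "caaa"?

Answer: ACCEPT

Derivation:
start: ε-closure({0}) = {0,2}
'c' @ 1: {1,2,3,4}
'a' @ 2: {1,2,3,4,5}  (accept∈set)
'a' @ 3: {1,2,3,4,5}  (accept∈set)
'a' @ 4: {1,2,3,4,5}  (accept∈set)
after full input: {1,2,3,4,5}  (accept=5 in)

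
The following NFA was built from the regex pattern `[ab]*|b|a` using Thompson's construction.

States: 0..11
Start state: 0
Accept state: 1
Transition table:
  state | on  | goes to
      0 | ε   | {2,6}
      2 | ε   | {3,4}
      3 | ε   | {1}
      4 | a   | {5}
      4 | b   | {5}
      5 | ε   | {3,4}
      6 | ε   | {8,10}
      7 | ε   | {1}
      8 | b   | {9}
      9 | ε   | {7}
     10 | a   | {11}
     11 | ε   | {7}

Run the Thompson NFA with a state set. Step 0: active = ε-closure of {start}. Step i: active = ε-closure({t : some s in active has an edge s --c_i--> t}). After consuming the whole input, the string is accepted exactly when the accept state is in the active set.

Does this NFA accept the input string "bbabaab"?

Answer: ACCEPT

Trace:
S₀ = ε-closure({0}) = {0,1,2,3,4,6,8,10}
'b' @ 1: {1,3,4,5,7,9}  [accepting]
'b' @ 2: {1,3,4,5}  [accepting]
'a' @ 3: {1,3,4,5}  [accepting]
'b' @ 4: {1,3,4,5}  [accepting]
'a' @ 5: {1,3,4,5}  [accepting]
'a' @ 6: {1,3,4,5}  [accepting]
'b' @ 7: {1,3,4,5}  [accepting]
after full input: {1,3,4,5}  (accept=1 in)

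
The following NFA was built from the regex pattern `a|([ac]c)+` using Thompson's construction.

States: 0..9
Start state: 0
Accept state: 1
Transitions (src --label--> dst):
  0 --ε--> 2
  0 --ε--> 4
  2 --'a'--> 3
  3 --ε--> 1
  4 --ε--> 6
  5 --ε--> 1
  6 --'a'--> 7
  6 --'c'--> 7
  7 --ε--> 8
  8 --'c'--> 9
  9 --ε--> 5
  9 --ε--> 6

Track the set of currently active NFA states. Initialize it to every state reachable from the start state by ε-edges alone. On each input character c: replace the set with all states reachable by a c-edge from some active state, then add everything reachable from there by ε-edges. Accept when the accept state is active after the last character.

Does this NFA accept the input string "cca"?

initial (ε-close {0}): {0,2,4,6}
'c' @ 1: {7,8}
'c' @ 2: {1,5,6,9}  [accepting]
'a' @ 3: {7,8}
final: {7,8}; accept 1 not in set

Answer: REJECT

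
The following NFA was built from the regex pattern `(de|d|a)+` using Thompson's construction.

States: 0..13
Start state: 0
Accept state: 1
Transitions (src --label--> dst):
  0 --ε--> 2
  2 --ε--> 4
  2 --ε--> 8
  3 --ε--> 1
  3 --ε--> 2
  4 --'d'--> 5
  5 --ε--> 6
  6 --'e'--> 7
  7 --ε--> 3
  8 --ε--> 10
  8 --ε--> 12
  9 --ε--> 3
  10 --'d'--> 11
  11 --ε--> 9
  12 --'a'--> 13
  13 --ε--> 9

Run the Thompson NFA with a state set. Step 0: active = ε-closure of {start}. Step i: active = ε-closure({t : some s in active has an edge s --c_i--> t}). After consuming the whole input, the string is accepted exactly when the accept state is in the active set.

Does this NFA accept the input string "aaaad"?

Answer: ACCEPT

Trace:
start: ε-closure({0}) = {0,2,4,8,10,12}
'a' @ 1: {1,2,3,4,8,9,10,12,13}  (accept∈set)
'a' @ 2: {1,2,3,4,8,9,10,12,13}  (accept∈set)
'a' @ 3: {1,2,3,4,8,9,10,12,13}  (accept∈set)
'a' @ 4: {1,2,3,4,8,9,10,12,13}  (accept∈set)
'd' @ 5: {1,2,3,4,5,6,8,9,10,11,12}  (accept∈set)
after full input: {1,2,3,4,5,6,8,9,10,11,12}  (accept=1 in)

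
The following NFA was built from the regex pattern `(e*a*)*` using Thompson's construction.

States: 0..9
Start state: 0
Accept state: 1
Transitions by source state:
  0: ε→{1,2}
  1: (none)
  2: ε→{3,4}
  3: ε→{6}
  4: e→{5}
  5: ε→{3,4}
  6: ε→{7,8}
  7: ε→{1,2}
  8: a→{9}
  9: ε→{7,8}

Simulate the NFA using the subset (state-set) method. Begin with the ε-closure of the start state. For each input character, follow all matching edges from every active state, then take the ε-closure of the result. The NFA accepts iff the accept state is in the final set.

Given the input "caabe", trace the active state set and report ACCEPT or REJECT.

Answer: REJECT

Derivation:
start: ε-closure({0}) = {0,1,2,3,4,6,7,8}
'c' @ 1: {}  — state set empty
rest 'aabe' ignored (set empty)
final: {}; accept 1 not in set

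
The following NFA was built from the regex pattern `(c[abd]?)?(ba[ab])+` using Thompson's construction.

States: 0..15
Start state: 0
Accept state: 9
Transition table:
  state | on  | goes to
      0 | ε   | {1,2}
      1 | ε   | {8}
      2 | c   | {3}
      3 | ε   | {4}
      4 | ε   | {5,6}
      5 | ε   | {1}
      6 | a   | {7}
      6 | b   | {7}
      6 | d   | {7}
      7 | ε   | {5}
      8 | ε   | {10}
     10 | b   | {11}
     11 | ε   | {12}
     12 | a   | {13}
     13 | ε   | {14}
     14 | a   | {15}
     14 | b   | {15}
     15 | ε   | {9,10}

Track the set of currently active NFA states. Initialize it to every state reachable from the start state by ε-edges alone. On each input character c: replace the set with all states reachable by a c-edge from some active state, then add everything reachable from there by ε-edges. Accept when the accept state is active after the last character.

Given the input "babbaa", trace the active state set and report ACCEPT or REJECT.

Answer: ACCEPT

Steps:
S₀ = ε-closure({0}) = {0,1,2,8,10}
'b' @ 1: {11,12}
'a' @ 2: {13,14}
'b' @ 3: {9,10,15}  [accepting]
'b' @ 4: {11,12}
'a' @ 5: {13,14}
'a' @ 6: {9,10,15}  [accepting]
after full input: {9,10,15}  (accept=9 in)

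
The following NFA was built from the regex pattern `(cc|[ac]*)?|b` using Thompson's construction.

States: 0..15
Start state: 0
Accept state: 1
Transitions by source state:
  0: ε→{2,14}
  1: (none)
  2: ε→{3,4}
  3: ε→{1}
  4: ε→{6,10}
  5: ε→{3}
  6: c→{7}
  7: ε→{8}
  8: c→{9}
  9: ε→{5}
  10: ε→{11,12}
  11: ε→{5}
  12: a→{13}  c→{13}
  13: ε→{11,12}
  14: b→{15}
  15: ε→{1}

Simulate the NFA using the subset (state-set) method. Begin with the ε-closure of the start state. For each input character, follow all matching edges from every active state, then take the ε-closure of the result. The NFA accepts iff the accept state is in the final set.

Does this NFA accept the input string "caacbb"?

Answer: REJECT

Derivation:
S₀ = ε-closure({0}) = {0,1,2,3,4,5,6,10,11,12,14}
'c' @ 1: {1,3,5,7,8,11,12,13}  ✓accept
'a' @ 2: {1,3,5,11,12,13}  ✓accept
'a' @ 3: {1,3,5,11,12,13}  ✓accept
'c' @ 4: {1,3,5,11,12,13}  ✓accept
'b' @ 5: {}  — no active states
rest 'b' ignored (set empty)
after full input: {}  (accept=1 not in)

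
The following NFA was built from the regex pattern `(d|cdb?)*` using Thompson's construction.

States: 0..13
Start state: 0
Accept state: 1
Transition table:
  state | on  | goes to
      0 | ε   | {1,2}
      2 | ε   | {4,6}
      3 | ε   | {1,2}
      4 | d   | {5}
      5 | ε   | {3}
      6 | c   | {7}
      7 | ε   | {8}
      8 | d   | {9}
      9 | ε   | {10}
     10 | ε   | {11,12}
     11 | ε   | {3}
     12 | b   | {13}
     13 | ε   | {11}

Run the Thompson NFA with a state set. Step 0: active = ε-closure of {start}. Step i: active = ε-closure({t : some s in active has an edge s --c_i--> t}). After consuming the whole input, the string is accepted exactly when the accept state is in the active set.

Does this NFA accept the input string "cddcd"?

Answer: ACCEPT

Trace:
S₀ = ε-closure({0}) = {0,1,2,4,6}
'c' @ 1: {7,8}
'd' @ 2: {1,2,3,4,6,9,10,11,12}  (accept∈set)
'd' @ 3: {1,2,3,4,5,6}  (accept∈set)
'c' @ 4: {7,8}
'd' @ 5: {1,2,3,4,6,9,10,11,12}  (accept∈set)
final: {1,2,3,4,6,9,10,11,12}; accept 1 in set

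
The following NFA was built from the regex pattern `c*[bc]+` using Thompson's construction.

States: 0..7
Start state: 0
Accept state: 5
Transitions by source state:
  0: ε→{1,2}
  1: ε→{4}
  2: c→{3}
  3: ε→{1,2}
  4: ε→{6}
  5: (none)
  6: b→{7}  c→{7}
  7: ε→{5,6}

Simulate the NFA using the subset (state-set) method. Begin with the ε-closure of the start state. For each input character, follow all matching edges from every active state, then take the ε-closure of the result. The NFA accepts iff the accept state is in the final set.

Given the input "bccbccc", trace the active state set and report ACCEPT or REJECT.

Answer: ACCEPT

Trace:
S₀ = ε-closure({0}) = {0,1,2,4,6}
'b' @ 1: {5,6,7}  ✓accept
'c' @ 2: {5,6,7}  ✓accept
'c' @ 3: {5,6,7}  ✓accept
'b' @ 4: {5,6,7}  ✓accept
'c' @ 5: {5,6,7}  ✓accept
'c' @ 6: {5,6,7}  ✓accept
'c' @ 7: {5,6,7}  ✓accept
end set {5,6,7} — state 5 in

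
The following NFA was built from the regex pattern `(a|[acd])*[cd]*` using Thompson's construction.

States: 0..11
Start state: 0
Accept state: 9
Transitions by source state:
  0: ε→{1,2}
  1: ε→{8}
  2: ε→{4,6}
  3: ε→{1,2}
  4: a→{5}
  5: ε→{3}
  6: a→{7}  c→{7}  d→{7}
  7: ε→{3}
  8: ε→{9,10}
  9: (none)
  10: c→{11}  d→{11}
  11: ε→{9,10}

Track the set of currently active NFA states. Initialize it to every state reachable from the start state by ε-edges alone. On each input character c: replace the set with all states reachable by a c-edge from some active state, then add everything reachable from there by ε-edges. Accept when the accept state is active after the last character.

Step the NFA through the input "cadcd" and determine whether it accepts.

initial (ε-close {0}): {0,1,2,4,6,8,9,10}
'c' @ 1: {1,2,3,4,6,7,8,9,10,11}  [accepting]
'a' @ 2: {1,2,3,4,5,6,7,8,9,10}  [accepting]
'd' @ 3: {1,2,3,4,6,7,8,9,10,11}  [accepting]
'c' @ 4: {1,2,3,4,6,7,8,9,10,11}  [accepting]
'd' @ 5: {1,2,3,4,6,7,8,9,10,11}  [accepting]
after full input: {1,2,3,4,6,7,8,9,10,11}  (accept=9 in)

Answer: ACCEPT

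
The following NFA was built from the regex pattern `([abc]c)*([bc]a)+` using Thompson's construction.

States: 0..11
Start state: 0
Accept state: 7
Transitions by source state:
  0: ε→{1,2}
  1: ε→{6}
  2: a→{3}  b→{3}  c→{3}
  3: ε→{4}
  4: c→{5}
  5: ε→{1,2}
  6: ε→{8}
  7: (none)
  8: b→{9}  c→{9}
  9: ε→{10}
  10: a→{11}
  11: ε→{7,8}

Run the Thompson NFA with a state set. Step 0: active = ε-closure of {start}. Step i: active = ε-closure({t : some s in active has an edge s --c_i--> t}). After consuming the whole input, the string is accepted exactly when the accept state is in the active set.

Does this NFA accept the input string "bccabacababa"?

S₀ = ε-closure({0}) = {0,1,2,6,8}
'b' @ 1: {3,4,9,10}
'c' @ 2: {1,2,5,6,8}
'c' @ 3: {3,4,9,10}
'a' @ 4: {7,8,11}  [accepting]
'b' @ 5: {9,10}
'a' @ 6: {7,8,11}  [accepting]
'c' @ 7: {9,10}
'a' @ 8: {7,8,11}  [accepting]
'b' @ 9: {9,10}
'a' @ 10: {7,8,11}  [accepting]
'b' @ 11: {9,10}
'a' @ 12: {7,8,11}  [accepting]
after full input: {7,8,11}  (accept=7 in)

Answer: ACCEPT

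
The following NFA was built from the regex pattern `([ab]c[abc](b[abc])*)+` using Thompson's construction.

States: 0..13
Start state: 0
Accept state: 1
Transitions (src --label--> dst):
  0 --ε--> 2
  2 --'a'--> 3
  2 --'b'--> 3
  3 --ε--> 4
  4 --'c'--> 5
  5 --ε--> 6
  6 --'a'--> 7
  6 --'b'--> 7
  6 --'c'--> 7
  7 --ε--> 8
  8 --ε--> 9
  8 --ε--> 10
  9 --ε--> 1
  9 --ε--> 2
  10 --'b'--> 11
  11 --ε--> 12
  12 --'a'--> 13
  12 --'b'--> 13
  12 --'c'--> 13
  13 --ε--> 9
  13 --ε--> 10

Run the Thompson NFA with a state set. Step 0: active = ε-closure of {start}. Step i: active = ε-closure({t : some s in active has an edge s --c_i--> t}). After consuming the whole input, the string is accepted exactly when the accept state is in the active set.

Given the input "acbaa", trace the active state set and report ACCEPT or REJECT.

initial (ε-close {0}): {0,2}
'a' @ 1: {3,4}
'c' @ 2: {5,6}
'b' @ 3: {1,2,7,8,9,10}  [accepting]
'a' @ 4: {3,4}
'a' @ 5: {}  — dead — no transitions
end set {} — state 1 not in

Answer: REJECT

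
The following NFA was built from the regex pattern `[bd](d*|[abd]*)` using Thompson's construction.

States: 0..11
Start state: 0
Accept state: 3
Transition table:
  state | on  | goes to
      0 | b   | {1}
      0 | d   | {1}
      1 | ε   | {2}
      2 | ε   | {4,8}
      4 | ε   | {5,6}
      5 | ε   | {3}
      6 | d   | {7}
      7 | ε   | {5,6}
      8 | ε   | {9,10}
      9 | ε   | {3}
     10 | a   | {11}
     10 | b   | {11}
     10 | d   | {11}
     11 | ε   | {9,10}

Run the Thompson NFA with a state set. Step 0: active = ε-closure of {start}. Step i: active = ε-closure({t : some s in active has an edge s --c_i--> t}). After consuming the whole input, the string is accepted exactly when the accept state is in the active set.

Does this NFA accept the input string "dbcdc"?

Answer: REJECT

Trace:
initial (ε-close {0}): {0}
'd' @ 1: {1,2,3,4,5,6,8,9,10}  (accept∈set)
'b' @ 2: {3,9,10,11}  (accept∈set)
'c' @ 3: {}  — dead — no transitions
rest 'dc' ignored (set empty)
end set {} — state 3 not in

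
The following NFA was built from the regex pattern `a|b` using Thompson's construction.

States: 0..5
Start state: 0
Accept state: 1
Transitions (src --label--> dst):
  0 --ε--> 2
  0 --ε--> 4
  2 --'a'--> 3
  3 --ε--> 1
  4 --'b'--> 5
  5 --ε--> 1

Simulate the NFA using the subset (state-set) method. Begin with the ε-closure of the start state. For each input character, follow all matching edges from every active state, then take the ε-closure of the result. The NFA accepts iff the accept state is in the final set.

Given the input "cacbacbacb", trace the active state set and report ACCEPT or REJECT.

start: ε-closure({0}) = {0,2,4}
'c' @ 1: {}  — no active states
rest 'acbacbacb' ignored (set empty)
after full input: {}  (accept=1 not in)

Answer: REJECT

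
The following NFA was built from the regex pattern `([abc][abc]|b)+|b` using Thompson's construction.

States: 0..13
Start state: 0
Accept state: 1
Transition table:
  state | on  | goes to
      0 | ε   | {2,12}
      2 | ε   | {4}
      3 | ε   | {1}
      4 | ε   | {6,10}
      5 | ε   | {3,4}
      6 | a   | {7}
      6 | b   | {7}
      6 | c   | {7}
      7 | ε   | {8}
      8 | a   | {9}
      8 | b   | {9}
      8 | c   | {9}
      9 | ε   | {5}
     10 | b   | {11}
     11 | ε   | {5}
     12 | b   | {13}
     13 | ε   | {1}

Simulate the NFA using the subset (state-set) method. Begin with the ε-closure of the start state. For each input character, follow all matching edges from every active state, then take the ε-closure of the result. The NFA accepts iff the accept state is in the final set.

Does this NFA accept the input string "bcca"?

initial (ε-close {0}): {0,2,4,6,10,12}
'b' @ 1: {1,3,4,5,6,7,8,10,11,13}  ✓accept
'c' @ 2: {1,3,4,5,6,7,8,9,10}  ✓accept
'c' @ 3: {1,3,4,5,6,7,8,9,10}  ✓accept
'a' @ 4: {1,3,4,5,6,7,8,9,10}  ✓accept
after full input: {1,3,4,5,6,7,8,9,10}  (accept=1 in)

Answer: ACCEPT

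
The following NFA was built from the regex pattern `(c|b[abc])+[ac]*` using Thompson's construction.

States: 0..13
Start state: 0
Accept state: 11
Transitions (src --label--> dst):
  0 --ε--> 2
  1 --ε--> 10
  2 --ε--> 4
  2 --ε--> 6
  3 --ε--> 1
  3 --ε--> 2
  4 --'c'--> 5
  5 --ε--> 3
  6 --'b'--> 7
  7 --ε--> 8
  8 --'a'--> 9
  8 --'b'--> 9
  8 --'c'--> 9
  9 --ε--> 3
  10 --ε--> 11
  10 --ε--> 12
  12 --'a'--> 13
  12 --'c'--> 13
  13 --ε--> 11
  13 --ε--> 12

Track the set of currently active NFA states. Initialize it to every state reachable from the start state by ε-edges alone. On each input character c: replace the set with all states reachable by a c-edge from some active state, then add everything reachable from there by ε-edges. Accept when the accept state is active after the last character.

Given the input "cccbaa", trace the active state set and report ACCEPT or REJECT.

S₀ = ε-closure({0}) = {0,2,4,6}
'c' @ 1: {1,2,3,4,5,6,10,11,12}  (accept∈set)
'c' @ 2: {1,2,3,4,5,6,10,11,12,13}  (accept∈set)
'c' @ 3: {1,2,3,4,5,6,10,11,12,13}  (accept∈set)
'b' @ 4: {7,8}
'a' @ 5: {1,2,3,4,6,9,10,11,12}  (accept∈set)
'a' @ 6: {11,12,13}  (accept∈set)
after full input: {11,12,13}  (accept=11 in)

Answer: ACCEPT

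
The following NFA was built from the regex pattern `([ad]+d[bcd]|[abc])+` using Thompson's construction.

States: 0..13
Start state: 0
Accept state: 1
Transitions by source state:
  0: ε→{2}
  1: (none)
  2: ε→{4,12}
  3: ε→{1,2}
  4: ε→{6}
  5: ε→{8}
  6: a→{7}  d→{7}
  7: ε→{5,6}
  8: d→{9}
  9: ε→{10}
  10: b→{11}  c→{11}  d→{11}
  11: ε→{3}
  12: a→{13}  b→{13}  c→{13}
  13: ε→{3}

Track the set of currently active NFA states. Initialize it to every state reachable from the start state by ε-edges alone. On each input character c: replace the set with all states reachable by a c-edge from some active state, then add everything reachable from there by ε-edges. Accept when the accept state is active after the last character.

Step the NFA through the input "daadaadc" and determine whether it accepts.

Answer: ACCEPT

Derivation:
start: ε-closure({0}) = {0,2,4,6,12}
'd' @ 1: {5,6,7,8}
'a' @ 2: {5,6,7,8}
'a' @ 3: {5,6,7,8}
'd' @ 4: {5,6,7,8,9,10}
'a' @ 5: {5,6,7,8}
'a' @ 6: {5,6,7,8}
'd' @ 7: {5,6,7,8,9,10}
'c' @ 8: {1,2,3,4,6,11,12}  ✓accept
final: {1,2,3,4,6,11,12}; accept 1 in set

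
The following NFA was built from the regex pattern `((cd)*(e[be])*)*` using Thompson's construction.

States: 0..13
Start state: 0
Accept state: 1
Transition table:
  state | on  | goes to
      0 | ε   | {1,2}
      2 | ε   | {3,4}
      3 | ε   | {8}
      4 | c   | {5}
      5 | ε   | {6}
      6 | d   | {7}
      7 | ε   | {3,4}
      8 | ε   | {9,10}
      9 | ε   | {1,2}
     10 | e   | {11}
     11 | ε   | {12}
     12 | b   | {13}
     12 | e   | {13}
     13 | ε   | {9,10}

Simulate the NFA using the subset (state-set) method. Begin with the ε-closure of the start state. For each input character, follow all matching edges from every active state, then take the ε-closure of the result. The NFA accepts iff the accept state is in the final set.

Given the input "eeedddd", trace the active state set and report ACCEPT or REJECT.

S₀ = ε-closure({0}) = {0,1,2,3,4,8,9,10}
'e' @ 1: {11,12}
'e' @ 2: {1,2,3,4,8,9,10,13}  (accept∈set)
'e' @ 3: {11,12}
'd' @ 4: {}  — dead — no transitions
rest 'ddd' ignored (set empty)
end set {} — state 1 not in

Answer: REJECT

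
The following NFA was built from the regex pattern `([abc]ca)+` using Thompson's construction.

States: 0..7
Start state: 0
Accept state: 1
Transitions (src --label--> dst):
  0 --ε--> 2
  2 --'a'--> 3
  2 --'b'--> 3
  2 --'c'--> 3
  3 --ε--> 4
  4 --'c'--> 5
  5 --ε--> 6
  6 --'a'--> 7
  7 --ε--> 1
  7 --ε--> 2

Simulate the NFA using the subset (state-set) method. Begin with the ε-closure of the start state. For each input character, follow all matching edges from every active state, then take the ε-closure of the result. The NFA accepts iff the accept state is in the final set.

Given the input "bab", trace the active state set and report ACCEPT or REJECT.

start: ε-closure({0}) = {0,2}
'b' @ 1: {3,4}
'a' @ 2: {}  — dead — no transitions
rest 'b' ignored (set empty)
final: {}; accept 1 not in set

Answer: REJECT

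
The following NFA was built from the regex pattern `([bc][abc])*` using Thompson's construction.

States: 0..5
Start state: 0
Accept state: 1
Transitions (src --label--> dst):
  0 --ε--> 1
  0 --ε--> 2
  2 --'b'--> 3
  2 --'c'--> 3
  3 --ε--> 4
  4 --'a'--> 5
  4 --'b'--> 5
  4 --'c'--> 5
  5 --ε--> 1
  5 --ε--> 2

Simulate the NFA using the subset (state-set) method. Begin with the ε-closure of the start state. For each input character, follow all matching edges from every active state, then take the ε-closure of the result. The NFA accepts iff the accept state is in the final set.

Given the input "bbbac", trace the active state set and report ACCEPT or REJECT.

start: ε-closure({0}) = {0,1,2}
'b' @ 1: {3,4}
'b' @ 2: {1,2,5}  (accept∈set)
'b' @ 3: {3,4}
'a' @ 4: {1,2,5}  (accept∈set)
'c' @ 5: {3,4}
end set {3,4} — state 1 not in

Answer: REJECT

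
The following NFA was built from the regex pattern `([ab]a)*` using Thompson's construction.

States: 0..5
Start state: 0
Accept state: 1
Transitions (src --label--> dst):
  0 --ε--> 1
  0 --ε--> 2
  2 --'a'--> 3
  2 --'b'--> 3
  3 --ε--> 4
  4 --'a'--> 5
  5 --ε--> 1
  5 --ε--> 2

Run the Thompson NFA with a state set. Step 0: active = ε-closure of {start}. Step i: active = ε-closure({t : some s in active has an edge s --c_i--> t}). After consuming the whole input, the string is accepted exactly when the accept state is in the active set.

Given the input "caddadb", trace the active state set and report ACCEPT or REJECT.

start: ε-closure({0}) = {0,1,2}
'c' @ 1: {}  — no active states
rest 'addadb' ignored (set empty)
end set {} — state 1 not in

Answer: REJECT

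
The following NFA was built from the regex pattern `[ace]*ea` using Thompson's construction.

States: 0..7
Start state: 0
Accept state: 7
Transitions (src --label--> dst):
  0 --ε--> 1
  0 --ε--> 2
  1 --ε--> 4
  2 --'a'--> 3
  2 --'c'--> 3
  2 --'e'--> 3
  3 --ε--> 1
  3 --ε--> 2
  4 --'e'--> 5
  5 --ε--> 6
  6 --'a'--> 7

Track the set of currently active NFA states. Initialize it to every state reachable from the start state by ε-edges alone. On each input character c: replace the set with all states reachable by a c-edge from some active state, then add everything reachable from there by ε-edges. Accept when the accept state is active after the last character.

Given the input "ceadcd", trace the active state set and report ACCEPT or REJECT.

initial (ε-close {0}): {0,1,2,4}
'c' @ 1: {1,2,3,4}
'e' @ 2: {1,2,3,4,5,6}
'a' @ 3: {1,2,3,4,7}  ✓accept
'd' @ 4: {}  — dead — no transitions
rest 'cd' ignored (set empty)
final: {}; accept 7 not in set

Answer: REJECT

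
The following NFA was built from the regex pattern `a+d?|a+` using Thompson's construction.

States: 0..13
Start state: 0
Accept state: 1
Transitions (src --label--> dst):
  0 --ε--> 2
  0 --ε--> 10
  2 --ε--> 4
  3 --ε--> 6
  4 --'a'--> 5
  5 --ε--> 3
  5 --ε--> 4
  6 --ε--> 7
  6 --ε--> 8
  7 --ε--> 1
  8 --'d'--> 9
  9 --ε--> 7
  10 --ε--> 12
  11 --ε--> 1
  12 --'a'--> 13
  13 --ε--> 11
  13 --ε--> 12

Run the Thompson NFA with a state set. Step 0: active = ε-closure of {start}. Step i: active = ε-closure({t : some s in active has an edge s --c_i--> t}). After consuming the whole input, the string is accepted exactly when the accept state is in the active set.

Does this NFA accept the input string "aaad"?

Answer: ACCEPT

Trace:
start: ε-closure({0}) = {0,2,4,10,12}
'a' @ 1: {1,3,4,5,6,7,8,11,12,13}  ✓accept
'a' @ 2: {1,3,4,5,6,7,8,11,12,13}  ✓accept
'a' @ 3: {1,3,4,5,6,7,8,11,12,13}  ✓accept
'd' @ 4: {1,7,9}  ✓accept
after full input: {1,7,9}  (accept=1 in)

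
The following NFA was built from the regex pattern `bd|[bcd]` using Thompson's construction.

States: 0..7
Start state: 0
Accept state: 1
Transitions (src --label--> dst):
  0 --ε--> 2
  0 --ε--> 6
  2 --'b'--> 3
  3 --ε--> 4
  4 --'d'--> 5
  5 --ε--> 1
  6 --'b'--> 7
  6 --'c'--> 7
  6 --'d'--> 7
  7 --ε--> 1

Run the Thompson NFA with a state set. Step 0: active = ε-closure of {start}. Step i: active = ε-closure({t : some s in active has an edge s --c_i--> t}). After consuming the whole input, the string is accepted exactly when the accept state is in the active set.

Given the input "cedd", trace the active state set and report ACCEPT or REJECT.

S₀ = ε-closure({0}) = {0,2,6}
'c' @ 1: {1,7}  (accept∈set)
'e' @ 2: {}  — no active states
rest 'dd' ignored (set empty)
end set {} — state 1 not in

Answer: REJECT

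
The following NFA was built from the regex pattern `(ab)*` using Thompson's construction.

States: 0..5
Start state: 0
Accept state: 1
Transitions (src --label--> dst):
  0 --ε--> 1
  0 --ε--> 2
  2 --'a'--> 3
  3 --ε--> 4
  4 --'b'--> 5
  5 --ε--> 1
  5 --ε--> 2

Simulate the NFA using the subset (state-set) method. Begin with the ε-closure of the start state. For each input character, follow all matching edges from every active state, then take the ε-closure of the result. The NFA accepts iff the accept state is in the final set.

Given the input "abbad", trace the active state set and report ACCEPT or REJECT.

initial (ε-close {0}): {0,1,2}
'a' @ 1: {3,4}
'b' @ 2: {1,2,5}  [accepting]
'b' @ 3: {}  — dead — no transitions
rest 'ad' ignored (set empty)
final: {}; accept 1 not in set

Answer: REJECT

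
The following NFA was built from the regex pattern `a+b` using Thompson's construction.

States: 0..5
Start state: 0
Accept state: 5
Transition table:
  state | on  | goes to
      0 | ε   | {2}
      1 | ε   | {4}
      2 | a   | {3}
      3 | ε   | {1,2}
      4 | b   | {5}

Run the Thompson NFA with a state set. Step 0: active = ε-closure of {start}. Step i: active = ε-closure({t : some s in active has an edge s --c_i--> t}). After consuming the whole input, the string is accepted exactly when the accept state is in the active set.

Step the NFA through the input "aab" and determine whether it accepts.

Answer: ACCEPT

Derivation:
start: ε-closure({0}) = {0,2}
'a' @ 1: {1,2,3,4}
'a' @ 2: {1,2,3,4}
'b' @ 3: {5}  ✓accept
end set {5} — state 5 in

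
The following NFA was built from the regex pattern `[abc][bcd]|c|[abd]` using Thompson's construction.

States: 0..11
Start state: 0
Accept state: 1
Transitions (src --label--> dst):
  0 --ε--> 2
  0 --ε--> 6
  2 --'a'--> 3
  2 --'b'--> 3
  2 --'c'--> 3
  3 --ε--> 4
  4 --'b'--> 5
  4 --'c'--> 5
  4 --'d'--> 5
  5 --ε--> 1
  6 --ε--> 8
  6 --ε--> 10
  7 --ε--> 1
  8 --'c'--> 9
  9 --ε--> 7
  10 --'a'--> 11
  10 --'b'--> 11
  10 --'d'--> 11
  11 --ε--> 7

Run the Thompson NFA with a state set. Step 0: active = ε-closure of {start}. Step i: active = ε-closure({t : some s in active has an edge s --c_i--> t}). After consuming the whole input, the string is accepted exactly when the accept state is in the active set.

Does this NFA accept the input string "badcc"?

initial (ε-close {0}): {0,2,6,8,10}
'b' @ 1: {1,3,4,7,11}  [accepting]
'a' @ 2: {}  — state set empty
rest 'dcc' ignored (set empty)
final: {}; accept 1 not in set

Answer: REJECT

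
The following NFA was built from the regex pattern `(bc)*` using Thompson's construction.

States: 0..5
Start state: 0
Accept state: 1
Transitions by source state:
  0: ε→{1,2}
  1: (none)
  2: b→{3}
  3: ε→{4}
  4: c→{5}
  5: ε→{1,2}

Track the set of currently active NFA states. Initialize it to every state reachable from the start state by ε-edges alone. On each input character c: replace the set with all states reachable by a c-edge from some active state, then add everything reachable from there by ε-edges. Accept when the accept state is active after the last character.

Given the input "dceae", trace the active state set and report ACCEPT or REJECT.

S₀ = ε-closure({0}) = {0,1,2}
'd' @ 1: {}  — state set empty
rest 'ceae' ignored (set empty)
final: {}; accept 1 not in set

Answer: REJECT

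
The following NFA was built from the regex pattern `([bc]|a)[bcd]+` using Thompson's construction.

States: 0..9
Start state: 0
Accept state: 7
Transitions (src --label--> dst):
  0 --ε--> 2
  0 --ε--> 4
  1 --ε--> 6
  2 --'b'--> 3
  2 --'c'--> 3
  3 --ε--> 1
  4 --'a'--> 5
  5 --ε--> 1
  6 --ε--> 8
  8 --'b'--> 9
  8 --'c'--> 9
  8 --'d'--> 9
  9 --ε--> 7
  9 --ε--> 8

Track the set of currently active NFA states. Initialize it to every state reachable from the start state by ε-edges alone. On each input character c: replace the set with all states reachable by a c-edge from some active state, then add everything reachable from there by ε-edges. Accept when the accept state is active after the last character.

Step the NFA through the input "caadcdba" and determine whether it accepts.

initial (ε-close {0}): {0,2,4}
'c' @ 1: {1,3,6,8}
'a' @ 2: {}  — state set empty
rest 'adcdba' ignored (set empty)
final: {}; accept 7 not in set

Answer: REJECT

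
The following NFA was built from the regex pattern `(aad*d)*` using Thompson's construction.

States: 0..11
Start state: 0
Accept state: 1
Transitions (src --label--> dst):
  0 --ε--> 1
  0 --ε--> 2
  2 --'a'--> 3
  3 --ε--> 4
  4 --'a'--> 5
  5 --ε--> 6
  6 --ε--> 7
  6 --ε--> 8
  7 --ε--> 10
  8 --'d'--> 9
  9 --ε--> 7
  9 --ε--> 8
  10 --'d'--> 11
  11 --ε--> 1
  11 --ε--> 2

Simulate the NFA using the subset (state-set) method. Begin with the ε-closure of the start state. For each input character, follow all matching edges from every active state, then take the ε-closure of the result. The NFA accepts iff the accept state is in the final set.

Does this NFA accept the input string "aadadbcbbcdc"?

Answer: REJECT

Trace:
initial (ε-close {0}): {0,1,2}
'a' @ 1: {3,4}
'a' @ 2: {5,6,7,8,10}
'd' @ 3: {1,2,7,8,9,10,11}  [accepting]
'a' @ 4: {3,4}
'd' @ 5: {}  — dead — no transitions
rest 'bcbbcdc' ignored (set empty)
after full input: {}  (accept=1 not in)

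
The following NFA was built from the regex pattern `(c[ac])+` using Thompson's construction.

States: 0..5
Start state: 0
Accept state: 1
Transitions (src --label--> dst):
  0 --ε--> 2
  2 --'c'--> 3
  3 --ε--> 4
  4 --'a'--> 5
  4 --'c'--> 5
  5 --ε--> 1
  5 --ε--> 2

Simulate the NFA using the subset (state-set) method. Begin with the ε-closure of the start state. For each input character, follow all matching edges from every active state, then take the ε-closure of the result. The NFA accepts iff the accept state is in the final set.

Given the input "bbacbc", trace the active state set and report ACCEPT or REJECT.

start: ε-closure({0}) = {0,2}
'b' @ 1: {}  — no active states
rest 'bacbc' ignored (set empty)
end set {} — state 1 not in

Answer: REJECT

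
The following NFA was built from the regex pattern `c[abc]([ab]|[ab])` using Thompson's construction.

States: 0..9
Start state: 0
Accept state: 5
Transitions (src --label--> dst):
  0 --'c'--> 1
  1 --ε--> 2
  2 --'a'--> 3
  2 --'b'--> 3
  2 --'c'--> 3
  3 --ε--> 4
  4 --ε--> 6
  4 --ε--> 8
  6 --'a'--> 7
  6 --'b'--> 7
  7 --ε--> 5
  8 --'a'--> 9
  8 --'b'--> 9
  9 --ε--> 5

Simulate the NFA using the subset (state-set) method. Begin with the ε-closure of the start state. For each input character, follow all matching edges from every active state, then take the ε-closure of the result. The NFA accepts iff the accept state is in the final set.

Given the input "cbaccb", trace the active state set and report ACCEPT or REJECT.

Answer: REJECT

Derivation:
initial (ε-close {0}): {0}
'c' @ 1: {1,2}
'b' @ 2: {3,4,6,8}
'a' @ 3: {5,7,9}  ✓accept
'c' @ 4: {}  — dead — no transitions
rest 'cb' ignored (set empty)
end set {} — state 5 not in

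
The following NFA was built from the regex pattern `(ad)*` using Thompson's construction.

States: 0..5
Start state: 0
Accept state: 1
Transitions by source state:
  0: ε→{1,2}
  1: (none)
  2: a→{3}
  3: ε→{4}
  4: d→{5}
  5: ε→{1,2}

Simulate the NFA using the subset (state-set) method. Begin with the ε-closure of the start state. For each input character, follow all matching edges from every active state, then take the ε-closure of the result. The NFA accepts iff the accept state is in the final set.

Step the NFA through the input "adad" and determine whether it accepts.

S₀ = ε-closure({0}) = {0,1,2}
'a' @ 1: {3,4}
'd' @ 2: {1,2,5}  (accept∈set)
'a' @ 3: {3,4}
'd' @ 4: {1,2,5}  (accept∈set)
final: {1,2,5}; accept 1 in set

Answer: ACCEPT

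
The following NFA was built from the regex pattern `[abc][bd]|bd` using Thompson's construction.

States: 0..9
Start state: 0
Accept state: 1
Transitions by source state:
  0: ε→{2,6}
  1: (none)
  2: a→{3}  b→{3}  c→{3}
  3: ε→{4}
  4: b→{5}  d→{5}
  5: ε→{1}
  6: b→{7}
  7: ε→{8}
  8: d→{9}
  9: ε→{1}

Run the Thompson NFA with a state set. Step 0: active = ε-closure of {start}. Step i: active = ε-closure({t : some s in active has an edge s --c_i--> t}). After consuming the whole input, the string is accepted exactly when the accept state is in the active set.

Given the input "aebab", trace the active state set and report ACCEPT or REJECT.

initial (ε-close {0}): {0,2,6}
'a' @ 1: {3,4}
'e' @ 2: {}  — state set empty
rest 'bab' ignored (set empty)
end set {} — state 1 not in

Answer: REJECT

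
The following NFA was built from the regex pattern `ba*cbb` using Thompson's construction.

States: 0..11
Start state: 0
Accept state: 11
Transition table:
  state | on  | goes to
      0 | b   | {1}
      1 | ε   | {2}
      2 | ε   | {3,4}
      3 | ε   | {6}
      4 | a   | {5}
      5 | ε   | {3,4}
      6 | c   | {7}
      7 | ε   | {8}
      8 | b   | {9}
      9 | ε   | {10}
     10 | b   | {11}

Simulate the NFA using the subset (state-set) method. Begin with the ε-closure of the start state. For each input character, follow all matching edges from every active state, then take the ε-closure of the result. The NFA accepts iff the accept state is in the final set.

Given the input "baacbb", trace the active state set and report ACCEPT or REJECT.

start: ε-closure({0}) = {0}
'b' @ 1: {1,2,3,4,6}
'a' @ 2: {3,4,5,6}
'a' @ 3: {3,4,5,6}
'c' @ 4: {7,8}
'b' @ 5: {9,10}
'b' @ 6: {11}  (accept∈set)
after full input: {11}  (accept=11 in)

Answer: ACCEPT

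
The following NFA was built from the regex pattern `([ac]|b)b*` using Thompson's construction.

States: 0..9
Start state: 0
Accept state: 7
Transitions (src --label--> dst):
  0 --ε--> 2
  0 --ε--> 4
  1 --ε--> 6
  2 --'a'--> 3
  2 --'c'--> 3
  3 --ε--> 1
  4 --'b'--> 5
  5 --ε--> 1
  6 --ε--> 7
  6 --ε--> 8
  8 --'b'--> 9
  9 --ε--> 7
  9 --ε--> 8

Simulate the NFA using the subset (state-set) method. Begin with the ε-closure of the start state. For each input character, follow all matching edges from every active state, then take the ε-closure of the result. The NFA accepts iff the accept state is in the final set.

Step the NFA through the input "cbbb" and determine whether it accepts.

start: ε-closure({0}) = {0,2,4}
'c' @ 1: {1,3,6,7,8}  (accept∈set)
'b' @ 2: {7,8,9}  (accept∈set)
'b' @ 3: {7,8,9}  (accept∈set)
'b' @ 4: {7,8,9}  (accept∈set)
end set {7,8,9} — state 7 in

Answer: ACCEPT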